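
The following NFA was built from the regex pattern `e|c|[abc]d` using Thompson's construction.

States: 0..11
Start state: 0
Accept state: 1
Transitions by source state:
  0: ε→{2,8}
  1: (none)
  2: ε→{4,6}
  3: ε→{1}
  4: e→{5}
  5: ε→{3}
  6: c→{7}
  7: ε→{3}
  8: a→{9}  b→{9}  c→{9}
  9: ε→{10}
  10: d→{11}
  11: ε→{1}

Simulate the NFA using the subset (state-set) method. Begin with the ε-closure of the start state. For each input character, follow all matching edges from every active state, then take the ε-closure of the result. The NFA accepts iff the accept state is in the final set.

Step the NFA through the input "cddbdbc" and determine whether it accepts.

Answer: REJECT

Derivation:
initial (ε-close {0}): {0,2,4,6,8}
'c' @ 1: {1,3,7,9,10}  [accepting]
'd' @ 2: {1,11}  [accepting]
'd' @ 3: {}  — no active states
rest 'bdbc' ignored (set empty)
end set {} — state 1 not in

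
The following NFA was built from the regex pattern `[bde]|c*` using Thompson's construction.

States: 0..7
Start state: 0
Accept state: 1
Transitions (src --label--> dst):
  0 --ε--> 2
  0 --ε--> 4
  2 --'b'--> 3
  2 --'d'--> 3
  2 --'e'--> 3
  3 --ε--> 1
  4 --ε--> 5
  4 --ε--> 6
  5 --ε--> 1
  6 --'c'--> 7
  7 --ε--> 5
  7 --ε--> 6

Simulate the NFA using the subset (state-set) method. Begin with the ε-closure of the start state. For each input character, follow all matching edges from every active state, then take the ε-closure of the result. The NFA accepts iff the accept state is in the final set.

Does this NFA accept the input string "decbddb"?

Answer: REJECT

Trace:
S₀ = ε-closure({0}) = {0,1,2,4,5,6}
'd' @ 1: {1,3}  (accept∈set)
'e' @ 2: {}  — state set empty
rest 'cbddb' ignored (set empty)
end set {} — state 1 not in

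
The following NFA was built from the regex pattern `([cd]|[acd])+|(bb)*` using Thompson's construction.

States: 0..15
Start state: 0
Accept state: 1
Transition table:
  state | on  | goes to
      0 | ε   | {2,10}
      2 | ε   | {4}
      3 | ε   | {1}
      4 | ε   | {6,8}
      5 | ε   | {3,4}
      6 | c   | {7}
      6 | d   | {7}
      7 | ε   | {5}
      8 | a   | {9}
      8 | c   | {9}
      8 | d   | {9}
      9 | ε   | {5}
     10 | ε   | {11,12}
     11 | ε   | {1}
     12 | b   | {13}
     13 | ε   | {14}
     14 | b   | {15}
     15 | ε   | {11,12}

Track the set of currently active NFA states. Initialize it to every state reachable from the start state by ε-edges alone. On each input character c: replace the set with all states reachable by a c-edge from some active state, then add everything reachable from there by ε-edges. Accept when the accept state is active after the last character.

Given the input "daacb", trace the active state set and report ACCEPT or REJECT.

Answer: REJECT

Derivation:
initial (ε-close {0}): {0,1,2,4,6,8,10,11,12}
'd' @ 1: {1,3,4,5,6,7,8,9}  ✓accept
'a' @ 2: {1,3,4,5,6,8,9}  ✓accept
'a' @ 3: {1,3,4,5,6,8,9}  ✓accept
'c' @ 4: {1,3,4,5,6,7,8,9}  ✓accept
'b' @ 5: {}  — state set empty
end set {} — state 1 not in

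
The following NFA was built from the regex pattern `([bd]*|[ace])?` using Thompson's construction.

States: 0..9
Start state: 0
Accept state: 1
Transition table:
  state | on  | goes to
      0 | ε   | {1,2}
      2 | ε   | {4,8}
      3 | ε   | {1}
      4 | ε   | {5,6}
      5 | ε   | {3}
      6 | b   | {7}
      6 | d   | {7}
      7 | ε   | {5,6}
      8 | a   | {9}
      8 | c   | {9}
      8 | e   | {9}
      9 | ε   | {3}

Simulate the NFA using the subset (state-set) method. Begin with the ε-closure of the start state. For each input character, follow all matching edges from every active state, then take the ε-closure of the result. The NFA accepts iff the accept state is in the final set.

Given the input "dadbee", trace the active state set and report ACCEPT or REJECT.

Answer: REJECT

Trace:
initial (ε-close {0}): {0,1,2,3,4,5,6,8}
'd' @ 1: {1,3,5,6,7}  (accept∈set)
'a' @ 2: {}  — dead — no transitions
rest 'dbee' ignored (set empty)
final: {}; accept 1 not in set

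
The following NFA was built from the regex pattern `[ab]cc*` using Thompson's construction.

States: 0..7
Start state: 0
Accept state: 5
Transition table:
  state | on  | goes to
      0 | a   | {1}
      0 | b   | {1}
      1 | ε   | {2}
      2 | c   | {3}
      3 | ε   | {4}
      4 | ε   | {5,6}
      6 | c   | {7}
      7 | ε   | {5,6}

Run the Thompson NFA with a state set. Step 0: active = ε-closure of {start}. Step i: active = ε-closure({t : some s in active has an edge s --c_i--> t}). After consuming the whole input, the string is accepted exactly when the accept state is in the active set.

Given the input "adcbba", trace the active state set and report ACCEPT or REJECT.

start: ε-closure({0}) = {0}
'a' @ 1: {1,2}
'd' @ 2: {}  — no active states
rest 'cbba' ignored (set empty)
after full input: {}  (accept=5 not in)

Answer: REJECT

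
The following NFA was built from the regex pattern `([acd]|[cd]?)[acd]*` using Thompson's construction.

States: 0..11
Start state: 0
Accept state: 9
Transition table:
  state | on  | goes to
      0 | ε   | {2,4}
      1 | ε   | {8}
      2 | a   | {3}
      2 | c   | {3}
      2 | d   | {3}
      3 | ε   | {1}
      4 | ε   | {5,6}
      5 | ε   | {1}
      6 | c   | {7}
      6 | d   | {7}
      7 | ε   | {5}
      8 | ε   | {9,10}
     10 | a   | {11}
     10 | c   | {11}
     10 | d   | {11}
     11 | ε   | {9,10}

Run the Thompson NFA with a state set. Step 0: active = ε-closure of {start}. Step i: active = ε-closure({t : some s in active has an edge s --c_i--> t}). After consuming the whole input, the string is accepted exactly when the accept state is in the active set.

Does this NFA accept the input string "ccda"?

start: ε-closure({0}) = {0,1,2,4,5,6,8,9,10}
'c' @ 1: {1,3,5,7,8,9,10,11}  [accepting]
'c' @ 2: {9,10,11}  [accepting]
'd' @ 3: {9,10,11}  [accepting]
'a' @ 4: {9,10,11}  [accepting]
final: {9,10,11}; accept 9 in set

Answer: ACCEPT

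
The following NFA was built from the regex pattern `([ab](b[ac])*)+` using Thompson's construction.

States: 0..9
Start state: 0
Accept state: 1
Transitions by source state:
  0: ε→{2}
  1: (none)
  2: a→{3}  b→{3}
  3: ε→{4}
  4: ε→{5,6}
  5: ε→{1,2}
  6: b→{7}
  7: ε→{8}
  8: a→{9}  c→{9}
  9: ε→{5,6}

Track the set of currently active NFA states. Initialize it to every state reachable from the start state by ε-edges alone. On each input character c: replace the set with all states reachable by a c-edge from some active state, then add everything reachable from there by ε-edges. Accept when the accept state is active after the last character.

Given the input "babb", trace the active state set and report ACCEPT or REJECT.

Answer: ACCEPT

Steps:
S₀ = ε-closure({0}) = {0,2}
'b' @ 1: {1,2,3,4,5,6}  [accepting]
'a' @ 2: {1,2,3,4,5,6}  [accepting]
'b' @ 3: {1,2,3,4,5,6,7,8}  [accepting]
'b' @ 4: {1,2,3,4,5,6,7,8}  [accepting]
final: {1,2,3,4,5,6,7,8}; accept 1 in set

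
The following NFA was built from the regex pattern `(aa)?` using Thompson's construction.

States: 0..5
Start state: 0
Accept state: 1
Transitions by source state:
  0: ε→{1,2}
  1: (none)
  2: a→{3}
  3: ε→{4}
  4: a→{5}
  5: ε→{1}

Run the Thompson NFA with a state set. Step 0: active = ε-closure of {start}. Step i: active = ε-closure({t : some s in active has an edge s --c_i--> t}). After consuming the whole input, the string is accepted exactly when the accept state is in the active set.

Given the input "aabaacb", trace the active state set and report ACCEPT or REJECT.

initial (ε-close {0}): {0,1,2}
'a' @ 1: {3,4}
'a' @ 2: {1,5}  [accepting]
'b' @ 3: {}  — dead — no transitions
rest 'aacb' ignored (set empty)
after full input: {}  (accept=1 not in)

Answer: REJECT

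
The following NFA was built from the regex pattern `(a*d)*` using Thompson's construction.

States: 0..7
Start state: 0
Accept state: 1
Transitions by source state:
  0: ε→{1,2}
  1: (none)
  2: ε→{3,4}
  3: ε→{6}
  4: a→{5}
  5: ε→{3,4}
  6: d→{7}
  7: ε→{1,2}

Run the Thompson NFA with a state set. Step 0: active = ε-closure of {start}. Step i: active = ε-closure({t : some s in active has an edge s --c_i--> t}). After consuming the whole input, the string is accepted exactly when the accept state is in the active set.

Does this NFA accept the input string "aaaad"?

Answer: ACCEPT

Steps:
start: ε-closure({0}) = {0,1,2,3,4,6}
'a' @ 1: {3,4,5,6}
'a' @ 2: {3,4,5,6}
'a' @ 3: {3,4,5,6}
'a' @ 4: {3,4,5,6}
'd' @ 5: {1,2,3,4,6,7}  ✓accept
end set {1,2,3,4,6,7} — state 1 in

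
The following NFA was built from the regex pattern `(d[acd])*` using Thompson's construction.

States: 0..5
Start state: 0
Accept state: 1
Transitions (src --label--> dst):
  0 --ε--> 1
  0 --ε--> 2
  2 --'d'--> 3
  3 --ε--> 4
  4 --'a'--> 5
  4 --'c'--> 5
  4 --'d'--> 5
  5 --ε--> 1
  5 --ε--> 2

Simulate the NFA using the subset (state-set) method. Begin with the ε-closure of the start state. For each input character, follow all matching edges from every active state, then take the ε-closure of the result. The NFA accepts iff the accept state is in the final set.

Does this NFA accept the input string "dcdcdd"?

Answer: ACCEPT

Derivation:
initial (ε-close {0}): {0,1,2}
'd' @ 1: {3,4}
'c' @ 2: {1,2,5}  ✓accept
'd' @ 3: {3,4}
'c' @ 4: {1,2,5}  ✓accept
'd' @ 5: {3,4}
'd' @ 6: {1,2,5}  ✓accept
after full input: {1,2,5}  (accept=1 in)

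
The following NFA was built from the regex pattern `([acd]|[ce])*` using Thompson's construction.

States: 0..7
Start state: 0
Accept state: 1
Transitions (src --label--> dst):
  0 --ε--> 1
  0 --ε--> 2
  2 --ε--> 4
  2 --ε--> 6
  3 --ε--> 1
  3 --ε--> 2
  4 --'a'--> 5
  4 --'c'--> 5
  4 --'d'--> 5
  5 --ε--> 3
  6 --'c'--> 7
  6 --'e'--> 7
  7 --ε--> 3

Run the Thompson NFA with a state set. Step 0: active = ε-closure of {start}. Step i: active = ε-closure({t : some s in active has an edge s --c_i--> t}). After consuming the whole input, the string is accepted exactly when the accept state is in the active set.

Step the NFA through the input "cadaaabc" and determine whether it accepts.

Answer: REJECT

Steps:
initial (ε-close {0}): {0,1,2,4,6}
'c' @ 1: {1,2,3,4,5,6,7}  (accept∈set)
'a' @ 2: {1,2,3,4,5,6}  (accept∈set)
'd' @ 3: {1,2,3,4,5,6}  (accept∈set)
'a' @ 4: {1,2,3,4,5,6}  (accept∈set)
'a' @ 5: {1,2,3,4,5,6}  (accept∈set)
'a' @ 6: {1,2,3,4,5,6}  (accept∈set)
'b' @ 7: {}  — no active states
rest 'c' ignored (set empty)
end set {} — state 1 not in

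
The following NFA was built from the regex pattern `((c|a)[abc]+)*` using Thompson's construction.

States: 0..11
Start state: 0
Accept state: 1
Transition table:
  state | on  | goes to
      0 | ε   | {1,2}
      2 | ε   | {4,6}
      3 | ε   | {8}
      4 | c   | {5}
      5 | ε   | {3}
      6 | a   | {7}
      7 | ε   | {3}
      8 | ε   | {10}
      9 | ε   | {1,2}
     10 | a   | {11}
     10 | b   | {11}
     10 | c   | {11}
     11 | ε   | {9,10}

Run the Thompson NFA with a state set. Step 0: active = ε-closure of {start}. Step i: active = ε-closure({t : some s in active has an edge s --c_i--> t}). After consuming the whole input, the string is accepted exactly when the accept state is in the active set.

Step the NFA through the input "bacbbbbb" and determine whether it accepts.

Answer: REJECT

Steps:
S₀ = ε-closure({0}) = {0,1,2,4,6}
'b' @ 1: {}  — state set empty
rest 'acbbbbb' ignored (set empty)
final: {}; accept 1 not in set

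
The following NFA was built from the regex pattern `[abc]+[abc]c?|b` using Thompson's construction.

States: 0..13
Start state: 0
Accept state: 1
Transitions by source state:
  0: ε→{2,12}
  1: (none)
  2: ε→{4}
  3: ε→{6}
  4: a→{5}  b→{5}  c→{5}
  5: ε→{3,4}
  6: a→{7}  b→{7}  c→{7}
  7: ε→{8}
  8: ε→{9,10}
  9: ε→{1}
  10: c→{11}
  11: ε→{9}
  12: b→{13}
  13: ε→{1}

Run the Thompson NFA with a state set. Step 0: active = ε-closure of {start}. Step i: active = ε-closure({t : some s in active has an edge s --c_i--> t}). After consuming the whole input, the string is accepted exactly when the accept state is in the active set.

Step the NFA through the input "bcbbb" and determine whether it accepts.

Answer: ACCEPT

Derivation:
initial (ε-close {0}): {0,2,4,12}
'b' @ 1: {1,3,4,5,6,13}  [accepting]
'c' @ 2: {1,3,4,5,6,7,8,9,10}  [accepting]
'b' @ 3: {1,3,4,5,6,7,8,9,10}  [accepting]
'b' @ 4: {1,3,4,5,6,7,8,9,10}  [accepting]
'b' @ 5: {1,3,4,5,6,7,8,9,10}  [accepting]
final: {1,3,4,5,6,7,8,9,10}; accept 1 in set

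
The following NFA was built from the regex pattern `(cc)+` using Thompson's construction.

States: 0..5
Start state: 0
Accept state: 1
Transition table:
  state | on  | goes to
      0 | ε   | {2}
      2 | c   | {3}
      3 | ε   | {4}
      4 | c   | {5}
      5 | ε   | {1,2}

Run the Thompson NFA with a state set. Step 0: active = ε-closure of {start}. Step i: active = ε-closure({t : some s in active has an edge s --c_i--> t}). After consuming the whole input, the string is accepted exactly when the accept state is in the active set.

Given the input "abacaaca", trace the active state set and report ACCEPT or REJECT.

initial (ε-close {0}): {0,2}
'a' @ 1: {}  — state set empty
rest 'bacaaca' ignored (set empty)
final: {}; accept 1 not in set

Answer: REJECT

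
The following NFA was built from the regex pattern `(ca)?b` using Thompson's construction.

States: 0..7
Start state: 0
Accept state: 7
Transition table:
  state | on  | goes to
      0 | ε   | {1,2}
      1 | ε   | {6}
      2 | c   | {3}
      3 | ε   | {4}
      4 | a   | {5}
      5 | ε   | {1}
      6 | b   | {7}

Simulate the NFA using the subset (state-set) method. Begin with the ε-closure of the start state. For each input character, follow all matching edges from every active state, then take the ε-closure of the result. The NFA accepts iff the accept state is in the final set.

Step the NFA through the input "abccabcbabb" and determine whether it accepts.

Answer: REJECT

Trace:
initial (ε-close {0}): {0,1,2,6}
'a' @ 1: {}  — dead — no transitions
rest 'bccabcbabb' ignored (set empty)
after full input: {}  (accept=7 not in)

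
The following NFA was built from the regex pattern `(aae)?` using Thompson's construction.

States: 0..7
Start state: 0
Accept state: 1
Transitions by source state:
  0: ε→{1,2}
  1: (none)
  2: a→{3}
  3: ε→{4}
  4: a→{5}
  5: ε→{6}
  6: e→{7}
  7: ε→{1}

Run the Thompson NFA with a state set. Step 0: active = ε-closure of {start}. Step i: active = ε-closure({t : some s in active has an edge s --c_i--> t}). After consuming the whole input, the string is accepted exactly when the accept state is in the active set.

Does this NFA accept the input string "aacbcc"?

initial (ε-close {0}): {0,1,2}
'a' @ 1: {3,4}
'a' @ 2: {5,6}
'c' @ 3: {}  — dead — no transitions
rest 'bcc' ignored (set empty)
final: {}; accept 1 not in set

Answer: REJECT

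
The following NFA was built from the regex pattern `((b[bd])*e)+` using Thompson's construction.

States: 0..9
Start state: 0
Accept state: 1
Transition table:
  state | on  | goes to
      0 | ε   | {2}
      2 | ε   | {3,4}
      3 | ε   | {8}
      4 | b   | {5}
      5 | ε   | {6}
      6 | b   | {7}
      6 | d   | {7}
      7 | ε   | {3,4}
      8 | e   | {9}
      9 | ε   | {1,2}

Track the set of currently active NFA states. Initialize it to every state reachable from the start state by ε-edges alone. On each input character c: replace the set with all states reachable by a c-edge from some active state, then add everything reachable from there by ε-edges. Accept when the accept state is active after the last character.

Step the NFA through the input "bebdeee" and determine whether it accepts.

start: ε-closure({0}) = {0,2,3,4,8}
'b' @ 1: {5,6}
'e' @ 2: {}  — state set empty
rest 'bdeee' ignored (set empty)
final: {}; accept 1 not in set

Answer: REJECT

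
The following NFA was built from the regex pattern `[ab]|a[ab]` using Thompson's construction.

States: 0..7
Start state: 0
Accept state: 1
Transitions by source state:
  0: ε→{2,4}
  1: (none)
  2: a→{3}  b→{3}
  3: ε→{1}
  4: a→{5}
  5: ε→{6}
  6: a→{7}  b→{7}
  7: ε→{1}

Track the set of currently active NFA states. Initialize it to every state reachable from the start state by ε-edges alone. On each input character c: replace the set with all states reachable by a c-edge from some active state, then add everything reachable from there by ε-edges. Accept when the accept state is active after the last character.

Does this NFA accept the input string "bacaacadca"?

initial (ε-close {0}): {0,2,4}
'b' @ 1: {1,3}  ✓accept
'a' @ 2: {}  — no active states
rest 'caacadca' ignored (set empty)
end set {} — state 1 not in

Answer: REJECT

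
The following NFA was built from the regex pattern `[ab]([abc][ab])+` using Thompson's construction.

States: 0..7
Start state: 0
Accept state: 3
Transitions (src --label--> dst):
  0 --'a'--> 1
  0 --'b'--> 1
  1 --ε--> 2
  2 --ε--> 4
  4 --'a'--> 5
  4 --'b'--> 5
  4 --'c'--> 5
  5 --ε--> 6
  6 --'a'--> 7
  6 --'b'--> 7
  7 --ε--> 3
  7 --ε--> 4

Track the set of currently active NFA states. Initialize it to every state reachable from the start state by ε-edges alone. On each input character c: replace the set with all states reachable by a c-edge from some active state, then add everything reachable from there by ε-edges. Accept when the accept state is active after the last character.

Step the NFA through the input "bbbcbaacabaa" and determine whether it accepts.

initial (ε-close {0}): {0}
'b' @ 1: {1,2,4}
'b' @ 2: {5,6}
'b' @ 3: {3,4,7}  ✓accept
'c' @ 4: {5,6}
'b' @ 5: {3,4,7}  ✓accept
'a' @ 6: {5,6}
'a' @ 7: {3,4,7}  ✓accept
'c' @ 8: {5,6}
'a' @ 9: {3,4,7}  ✓accept
'b' @ 10: {5,6}
'a' @ 11: {3,4,7}  ✓accept
'a' @ 12: {5,6}
after full input: {5,6}  (accept=3 not in)

Answer: REJECT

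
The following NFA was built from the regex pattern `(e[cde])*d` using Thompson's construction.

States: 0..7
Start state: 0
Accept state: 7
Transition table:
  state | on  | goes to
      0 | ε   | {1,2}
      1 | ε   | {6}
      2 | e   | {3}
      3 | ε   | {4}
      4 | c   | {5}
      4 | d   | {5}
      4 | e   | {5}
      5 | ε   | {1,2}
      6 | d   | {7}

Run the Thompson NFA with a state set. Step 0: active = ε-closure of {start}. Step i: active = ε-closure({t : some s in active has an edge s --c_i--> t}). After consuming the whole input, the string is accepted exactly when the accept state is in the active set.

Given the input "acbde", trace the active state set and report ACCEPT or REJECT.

start: ε-closure({0}) = {0,1,2,6}
'a' @ 1: {}  — state set empty
rest 'cbde' ignored (set empty)
final: {}; accept 7 not in set

Answer: REJECT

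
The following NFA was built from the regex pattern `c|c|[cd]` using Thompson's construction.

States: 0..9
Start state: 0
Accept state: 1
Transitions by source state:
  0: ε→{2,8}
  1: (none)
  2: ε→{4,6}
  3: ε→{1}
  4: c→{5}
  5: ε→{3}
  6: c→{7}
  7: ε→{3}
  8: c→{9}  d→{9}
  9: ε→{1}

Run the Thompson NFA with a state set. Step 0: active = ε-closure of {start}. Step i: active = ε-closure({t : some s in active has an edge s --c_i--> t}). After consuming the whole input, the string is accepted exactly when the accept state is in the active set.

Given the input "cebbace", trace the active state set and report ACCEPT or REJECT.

Answer: REJECT

Derivation:
initial (ε-close {0}): {0,2,4,6,8}
'c' @ 1: {1,3,5,7,9}  ✓accept
'e' @ 2: {}  — no active states
rest 'bbace' ignored (set empty)
final: {}; accept 1 not in set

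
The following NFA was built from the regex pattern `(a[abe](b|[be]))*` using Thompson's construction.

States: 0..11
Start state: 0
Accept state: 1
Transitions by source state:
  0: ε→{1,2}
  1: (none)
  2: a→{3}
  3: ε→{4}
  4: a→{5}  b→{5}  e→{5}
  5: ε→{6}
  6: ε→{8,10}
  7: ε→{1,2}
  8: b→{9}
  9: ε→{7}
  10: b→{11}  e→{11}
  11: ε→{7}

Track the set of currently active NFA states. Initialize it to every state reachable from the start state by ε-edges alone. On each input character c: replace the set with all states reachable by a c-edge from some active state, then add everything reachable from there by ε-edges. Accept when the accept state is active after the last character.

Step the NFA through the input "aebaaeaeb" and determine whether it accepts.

Answer: ACCEPT

Derivation:
initial (ε-close {0}): {0,1,2}
'a' @ 1: {3,4}
'e' @ 2: {5,6,8,10}
'b' @ 3: {1,2,7,9,11}  ✓accept
'a' @ 4: {3,4}
'a' @ 5: {5,6,8,10}
'e' @ 6: {1,2,7,11}  ✓accept
'a' @ 7: {3,4}
'e' @ 8: {5,6,8,10}
'b' @ 9: {1,2,7,9,11}  ✓accept
final: {1,2,7,9,11}; accept 1 in set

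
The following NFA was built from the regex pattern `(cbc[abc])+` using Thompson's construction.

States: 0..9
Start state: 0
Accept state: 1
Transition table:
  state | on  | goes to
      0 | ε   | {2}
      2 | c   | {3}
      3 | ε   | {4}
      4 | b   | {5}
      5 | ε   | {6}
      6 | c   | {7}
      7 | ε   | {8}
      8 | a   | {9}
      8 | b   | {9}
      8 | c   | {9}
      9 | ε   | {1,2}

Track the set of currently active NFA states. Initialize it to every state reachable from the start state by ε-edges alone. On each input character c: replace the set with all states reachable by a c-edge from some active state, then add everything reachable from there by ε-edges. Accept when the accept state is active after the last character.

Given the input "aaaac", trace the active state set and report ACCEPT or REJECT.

Answer: REJECT

Derivation:
S₀ = ε-closure({0}) = {0,2}
'a' @ 1: {}  — state set empty
rest 'aaac' ignored (set empty)
end set {} — state 1 not in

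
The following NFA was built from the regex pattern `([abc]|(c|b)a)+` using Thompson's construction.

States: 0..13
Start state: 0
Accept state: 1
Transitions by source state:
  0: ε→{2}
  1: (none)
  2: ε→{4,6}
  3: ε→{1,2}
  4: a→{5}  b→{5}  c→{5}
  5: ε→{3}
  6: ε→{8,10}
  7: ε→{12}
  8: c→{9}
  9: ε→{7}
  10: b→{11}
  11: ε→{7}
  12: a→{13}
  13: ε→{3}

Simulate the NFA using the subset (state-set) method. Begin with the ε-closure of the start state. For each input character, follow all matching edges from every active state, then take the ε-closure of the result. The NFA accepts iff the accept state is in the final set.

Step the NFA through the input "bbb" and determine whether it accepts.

initial (ε-close {0}): {0,2,4,6,8,10}
'b' @ 1: {1,2,3,4,5,6,7,8,10,11,12}  (accept∈set)
'b' @ 2: {1,2,3,4,5,6,7,8,10,11,12}  (accept∈set)
'b' @ 3: {1,2,3,4,5,6,7,8,10,11,12}  (accept∈set)
end set {1,2,3,4,5,6,7,8,10,11,12} — state 1 in

Answer: ACCEPT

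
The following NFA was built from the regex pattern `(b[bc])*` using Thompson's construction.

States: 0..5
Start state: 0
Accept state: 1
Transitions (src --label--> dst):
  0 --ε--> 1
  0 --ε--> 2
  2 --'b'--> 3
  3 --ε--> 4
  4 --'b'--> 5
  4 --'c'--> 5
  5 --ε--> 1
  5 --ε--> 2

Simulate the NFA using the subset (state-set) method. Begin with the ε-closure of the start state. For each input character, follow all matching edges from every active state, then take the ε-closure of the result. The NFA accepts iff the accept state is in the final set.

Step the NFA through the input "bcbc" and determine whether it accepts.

Answer: ACCEPT

Derivation:
start: ε-closure({0}) = {0,1,2}
'b' @ 1: {3,4}
'c' @ 2: {1,2,5}  ✓accept
'b' @ 3: {3,4}
'c' @ 4: {1,2,5}  ✓accept
final: {1,2,5}; accept 1 in set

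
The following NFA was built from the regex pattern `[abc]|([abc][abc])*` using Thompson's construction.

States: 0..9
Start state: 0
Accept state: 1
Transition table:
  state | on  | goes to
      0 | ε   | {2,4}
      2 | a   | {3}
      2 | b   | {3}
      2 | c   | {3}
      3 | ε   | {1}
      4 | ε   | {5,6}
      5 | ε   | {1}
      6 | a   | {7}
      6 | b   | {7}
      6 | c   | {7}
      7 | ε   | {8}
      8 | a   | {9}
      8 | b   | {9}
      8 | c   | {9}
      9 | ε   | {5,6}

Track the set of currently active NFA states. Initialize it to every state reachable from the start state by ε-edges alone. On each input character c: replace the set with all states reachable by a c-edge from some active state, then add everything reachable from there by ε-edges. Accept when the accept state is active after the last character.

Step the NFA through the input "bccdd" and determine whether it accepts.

initial (ε-close {0}): {0,1,2,4,5,6}
'b' @ 1: {1,3,7,8}  (accept∈set)
'c' @ 2: {1,5,6,9}  (accept∈set)
'c' @ 3: {7,8}
'd' @ 4: {}  — dead — no transitions
rest 'd' ignored (set empty)
after full input: {}  (accept=1 not in)

Answer: REJECT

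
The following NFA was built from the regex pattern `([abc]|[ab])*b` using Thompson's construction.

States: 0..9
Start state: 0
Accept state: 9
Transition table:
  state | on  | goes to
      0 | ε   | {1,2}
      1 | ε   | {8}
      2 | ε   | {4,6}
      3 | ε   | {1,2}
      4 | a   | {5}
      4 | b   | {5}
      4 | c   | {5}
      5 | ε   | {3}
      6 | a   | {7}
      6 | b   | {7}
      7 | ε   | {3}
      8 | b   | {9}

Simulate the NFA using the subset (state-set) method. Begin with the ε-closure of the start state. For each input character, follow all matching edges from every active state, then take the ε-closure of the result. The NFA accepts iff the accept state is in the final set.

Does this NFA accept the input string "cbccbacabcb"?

S₀ = ε-closure({0}) = {0,1,2,4,6,8}
'c' @ 1: {1,2,3,4,5,6,8}
'b' @ 2: {1,2,3,4,5,6,7,8,9}  [accepting]
'c' @ 3: {1,2,3,4,5,6,8}
'c' @ 4: {1,2,3,4,5,6,8}
'b' @ 5: {1,2,3,4,5,6,7,8,9}  [accepting]
'a' @ 6: {1,2,3,4,5,6,7,8}
'c' @ 7: {1,2,3,4,5,6,8}
'a' @ 8: {1,2,3,4,5,6,7,8}
'b' @ 9: {1,2,3,4,5,6,7,8,9}  [accepting]
'c' @ 10: {1,2,3,4,5,6,8}
'b' @ 11: {1,2,3,4,5,6,7,8,9}  [accepting]
final: {1,2,3,4,5,6,7,8,9}; accept 9 in set

Answer: ACCEPT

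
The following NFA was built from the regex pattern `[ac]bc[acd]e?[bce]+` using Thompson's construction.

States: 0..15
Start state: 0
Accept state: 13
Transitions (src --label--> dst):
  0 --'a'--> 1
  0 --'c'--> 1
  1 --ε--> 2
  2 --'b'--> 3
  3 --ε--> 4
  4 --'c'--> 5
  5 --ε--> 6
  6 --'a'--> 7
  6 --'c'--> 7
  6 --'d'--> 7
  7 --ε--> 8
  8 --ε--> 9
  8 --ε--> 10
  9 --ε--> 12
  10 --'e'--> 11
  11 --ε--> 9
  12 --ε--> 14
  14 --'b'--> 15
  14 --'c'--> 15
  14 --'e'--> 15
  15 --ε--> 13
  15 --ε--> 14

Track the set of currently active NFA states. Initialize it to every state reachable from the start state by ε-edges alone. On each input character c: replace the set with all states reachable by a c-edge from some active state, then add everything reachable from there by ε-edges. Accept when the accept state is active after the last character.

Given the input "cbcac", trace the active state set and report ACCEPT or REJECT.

Answer: ACCEPT

Steps:
start: ε-closure({0}) = {0}
'c' @ 1: {1,2}
'b' @ 2: {3,4}
'c' @ 3: {5,6}
'a' @ 4: {7,8,9,10,12,14}
'c' @ 5: {13,14,15}  (accept∈set)
after full input: {13,14,15}  (accept=13 in)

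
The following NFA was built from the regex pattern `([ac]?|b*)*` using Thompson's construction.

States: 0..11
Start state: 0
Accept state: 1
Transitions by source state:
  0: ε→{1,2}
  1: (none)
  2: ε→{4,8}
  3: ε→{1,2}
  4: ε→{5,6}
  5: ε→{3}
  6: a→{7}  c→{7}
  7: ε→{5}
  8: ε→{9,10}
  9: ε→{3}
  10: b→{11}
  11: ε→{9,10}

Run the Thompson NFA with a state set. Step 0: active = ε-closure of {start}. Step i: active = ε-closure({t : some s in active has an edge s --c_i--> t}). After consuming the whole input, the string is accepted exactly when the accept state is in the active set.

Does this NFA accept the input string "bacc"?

start: ε-closure({0}) = {0,1,2,3,4,5,6,8,9,10}
'b' @ 1: {1,2,3,4,5,6,8,9,10,11}  (accept∈set)
'a' @ 2: {1,2,3,4,5,6,7,8,9,10}  (accept∈set)
'c' @ 3: {1,2,3,4,5,6,7,8,9,10}  (accept∈set)
'c' @ 4: {1,2,3,4,5,6,7,8,9,10}  (accept∈set)
end set {1,2,3,4,5,6,7,8,9,10} — state 1 in

Answer: ACCEPT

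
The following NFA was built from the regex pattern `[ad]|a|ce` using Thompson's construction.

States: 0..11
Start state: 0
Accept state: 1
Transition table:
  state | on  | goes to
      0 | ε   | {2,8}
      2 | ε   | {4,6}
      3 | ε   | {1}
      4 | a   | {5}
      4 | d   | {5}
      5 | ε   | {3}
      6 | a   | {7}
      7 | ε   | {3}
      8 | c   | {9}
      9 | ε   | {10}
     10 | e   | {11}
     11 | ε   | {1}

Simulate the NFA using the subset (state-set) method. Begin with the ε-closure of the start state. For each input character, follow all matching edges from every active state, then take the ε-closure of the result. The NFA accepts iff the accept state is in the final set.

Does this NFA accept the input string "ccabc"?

start: ε-closure({0}) = {0,2,4,6,8}
'c' @ 1: {9,10}
'c' @ 2: {}  — state set empty
rest 'abc' ignored (set empty)
final: {}; accept 1 not in set

Answer: REJECT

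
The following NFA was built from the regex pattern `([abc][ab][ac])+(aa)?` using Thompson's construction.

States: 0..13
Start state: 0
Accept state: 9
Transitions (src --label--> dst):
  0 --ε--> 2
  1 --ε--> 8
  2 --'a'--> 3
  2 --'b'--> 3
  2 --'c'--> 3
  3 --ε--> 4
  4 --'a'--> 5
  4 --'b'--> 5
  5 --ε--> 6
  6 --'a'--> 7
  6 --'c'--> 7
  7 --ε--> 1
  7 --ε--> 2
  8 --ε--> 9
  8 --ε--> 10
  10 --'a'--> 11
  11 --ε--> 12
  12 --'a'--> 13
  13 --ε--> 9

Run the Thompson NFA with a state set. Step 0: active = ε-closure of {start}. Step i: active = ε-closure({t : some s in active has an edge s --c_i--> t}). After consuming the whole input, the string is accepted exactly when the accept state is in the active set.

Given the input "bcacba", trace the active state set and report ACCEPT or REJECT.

Answer: REJECT

Derivation:
S₀ = ε-closure({0}) = {0,2}
'b' @ 1: {3,4}
'c' @ 2: {}  — dead — no transitions
rest 'acba' ignored (set empty)
end set {} — state 9 not in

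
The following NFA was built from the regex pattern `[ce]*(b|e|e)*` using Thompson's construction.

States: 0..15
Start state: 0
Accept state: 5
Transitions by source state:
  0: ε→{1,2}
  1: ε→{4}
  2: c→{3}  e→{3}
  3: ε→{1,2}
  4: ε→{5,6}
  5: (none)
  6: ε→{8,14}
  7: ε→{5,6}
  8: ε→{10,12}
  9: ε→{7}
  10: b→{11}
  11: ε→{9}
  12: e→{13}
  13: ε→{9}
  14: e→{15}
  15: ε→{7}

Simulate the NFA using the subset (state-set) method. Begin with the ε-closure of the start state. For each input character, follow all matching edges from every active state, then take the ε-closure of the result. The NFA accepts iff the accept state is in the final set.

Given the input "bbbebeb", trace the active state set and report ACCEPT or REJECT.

Answer: ACCEPT

Steps:
S₀ = ε-closure({0}) = {0,1,2,4,5,6,8,10,12,14}
'b' @ 1: {5,6,7,8,9,10,11,12,14}  ✓accept
'b' @ 2: {5,6,7,8,9,10,11,12,14}  ✓accept
'b' @ 3: {5,6,7,8,9,10,11,12,14}  ✓accept
'e' @ 4: {5,6,7,8,9,10,12,13,14,15}  ✓accept
'b' @ 5: {5,6,7,8,9,10,11,12,14}  ✓accept
'e' @ 6: {5,6,7,8,9,10,12,13,14,15}  ✓accept
'b' @ 7: {5,6,7,8,9,10,11,12,14}  ✓accept
after full input: {5,6,7,8,9,10,11,12,14}  (accept=5 in)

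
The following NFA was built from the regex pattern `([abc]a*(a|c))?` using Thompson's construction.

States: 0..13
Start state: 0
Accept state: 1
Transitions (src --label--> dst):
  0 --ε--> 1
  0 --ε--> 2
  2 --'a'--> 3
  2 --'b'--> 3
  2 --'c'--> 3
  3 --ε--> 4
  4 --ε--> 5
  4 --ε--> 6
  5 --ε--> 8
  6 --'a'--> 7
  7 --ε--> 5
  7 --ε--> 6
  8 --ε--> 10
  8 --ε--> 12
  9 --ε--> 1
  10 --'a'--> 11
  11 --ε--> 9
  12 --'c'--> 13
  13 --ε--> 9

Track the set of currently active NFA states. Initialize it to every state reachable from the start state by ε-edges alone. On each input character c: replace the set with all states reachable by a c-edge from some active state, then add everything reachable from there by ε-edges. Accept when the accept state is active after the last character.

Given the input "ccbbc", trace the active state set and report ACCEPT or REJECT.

Answer: REJECT

Steps:
start: ε-closure({0}) = {0,1,2}
'c' @ 1: {3,4,5,6,8,10,12}
'c' @ 2: {1,9,13}  ✓accept
'b' @ 3: {}  — state set empty
rest 'bc' ignored (set empty)
final: {}; accept 1 not in set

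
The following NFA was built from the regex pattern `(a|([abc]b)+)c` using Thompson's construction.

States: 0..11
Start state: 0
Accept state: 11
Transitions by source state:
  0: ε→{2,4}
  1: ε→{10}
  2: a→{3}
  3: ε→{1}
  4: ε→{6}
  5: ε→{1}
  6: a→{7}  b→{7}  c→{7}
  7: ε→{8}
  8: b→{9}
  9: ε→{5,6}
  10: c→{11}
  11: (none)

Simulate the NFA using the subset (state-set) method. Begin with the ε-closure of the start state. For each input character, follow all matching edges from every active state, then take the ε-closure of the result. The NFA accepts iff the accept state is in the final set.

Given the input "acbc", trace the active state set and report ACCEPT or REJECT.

S₀ = ε-closure({0}) = {0,2,4,6}
'a' @ 1: {1,3,7,8,10}
'c' @ 2: {11}  ✓accept
'b' @ 3: {}  — state set empty
rest 'c' ignored (set empty)
end set {} — state 11 not in

Answer: REJECT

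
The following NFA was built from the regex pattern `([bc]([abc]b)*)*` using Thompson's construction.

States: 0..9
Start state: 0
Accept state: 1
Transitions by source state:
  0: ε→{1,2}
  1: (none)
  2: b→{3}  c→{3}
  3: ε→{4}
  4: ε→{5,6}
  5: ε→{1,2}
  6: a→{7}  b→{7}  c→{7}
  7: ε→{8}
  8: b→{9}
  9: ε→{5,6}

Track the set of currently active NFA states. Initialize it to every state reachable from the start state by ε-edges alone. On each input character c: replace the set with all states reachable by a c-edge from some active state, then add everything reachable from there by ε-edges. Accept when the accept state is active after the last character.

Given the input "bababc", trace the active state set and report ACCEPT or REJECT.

start: ε-closure({0}) = {0,1,2}
'b' @ 1: {1,2,3,4,5,6}  ✓accept
'a' @ 2: {7,8}
'b' @ 3: {1,2,5,6,9}  ✓accept
'a' @ 4: {7,8}
'b' @ 5: {1,2,5,6,9}  ✓accept
'c' @ 6: {1,2,3,4,5,6,7,8}  ✓accept
final: {1,2,3,4,5,6,7,8}; accept 1 in set

Answer: ACCEPT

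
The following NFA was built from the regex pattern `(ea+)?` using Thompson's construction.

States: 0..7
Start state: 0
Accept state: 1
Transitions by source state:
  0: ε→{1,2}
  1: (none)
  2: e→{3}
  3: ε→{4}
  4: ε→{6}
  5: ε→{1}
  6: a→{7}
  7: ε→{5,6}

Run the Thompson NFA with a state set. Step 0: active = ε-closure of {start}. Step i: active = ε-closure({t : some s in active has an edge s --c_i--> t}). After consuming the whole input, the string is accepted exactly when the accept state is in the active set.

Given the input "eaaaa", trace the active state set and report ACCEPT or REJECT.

start: ε-closure({0}) = {0,1,2}
'e' @ 1: {3,4,6}
'a' @ 2: {1,5,6,7}  ✓accept
'a' @ 3: {1,5,6,7}  ✓accept
'a' @ 4: {1,5,6,7}  ✓accept
'a' @ 5: {1,5,6,7}  ✓accept
final: {1,5,6,7}; accept 1 in set

Answer: ACCEPT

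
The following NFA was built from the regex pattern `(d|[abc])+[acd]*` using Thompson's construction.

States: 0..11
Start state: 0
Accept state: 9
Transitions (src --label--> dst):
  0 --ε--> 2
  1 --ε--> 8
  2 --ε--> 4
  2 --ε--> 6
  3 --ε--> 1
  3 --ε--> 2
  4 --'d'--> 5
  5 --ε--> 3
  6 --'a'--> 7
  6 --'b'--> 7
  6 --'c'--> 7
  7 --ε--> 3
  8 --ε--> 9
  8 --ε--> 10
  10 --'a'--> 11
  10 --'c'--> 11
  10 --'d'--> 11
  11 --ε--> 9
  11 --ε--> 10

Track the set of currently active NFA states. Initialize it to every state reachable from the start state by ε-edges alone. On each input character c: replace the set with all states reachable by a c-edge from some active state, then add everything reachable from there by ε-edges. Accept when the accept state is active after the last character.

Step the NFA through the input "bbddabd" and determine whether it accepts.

Answer: ACCEPT

Steps:
initial (ε-close {0}): {0,2,4,6}
'b' @ 1: {1,2,3,4,6,7,8,9,10}  ✓accept
'b' @ 2: {1,2,3,4,6,7,8,9,10}  ✓accept
'd' @ 3: {1,2,3,4,5,6,8,9,10,11}  ✓accept
'd' @ 4: {1,2,3,4,5,6,8,9,10,11}  ✓accept
'a' @ 5: {1,2,3,4,6,7,8,9,10,11}  ✓accept
'b' @ 6: {1,2,3,4,6,7,8,9,10}  ✓accept
'd' @ 7: {1,2,3,4,5,6,8,9,10,11}  ✓accept
after full input: {1,2,3,4,5,6,8,9,10,11}  (accept=9 in)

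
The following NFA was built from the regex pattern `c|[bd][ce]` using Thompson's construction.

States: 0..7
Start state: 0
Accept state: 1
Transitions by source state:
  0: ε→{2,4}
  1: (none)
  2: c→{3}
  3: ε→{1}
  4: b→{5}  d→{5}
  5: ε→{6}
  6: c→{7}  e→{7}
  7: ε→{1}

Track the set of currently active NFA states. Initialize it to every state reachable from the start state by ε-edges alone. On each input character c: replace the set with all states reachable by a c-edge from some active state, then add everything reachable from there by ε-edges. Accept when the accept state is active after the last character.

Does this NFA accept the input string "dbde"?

Answer: REJECT

Trace:
start: ε-closure({0}) = {0,2,4}
'd' @ 1: {5,6}
'b' @ 2: {}  — no active states
rest 'de' ignored (set empty)
after full input: {}  (accept=1 not in)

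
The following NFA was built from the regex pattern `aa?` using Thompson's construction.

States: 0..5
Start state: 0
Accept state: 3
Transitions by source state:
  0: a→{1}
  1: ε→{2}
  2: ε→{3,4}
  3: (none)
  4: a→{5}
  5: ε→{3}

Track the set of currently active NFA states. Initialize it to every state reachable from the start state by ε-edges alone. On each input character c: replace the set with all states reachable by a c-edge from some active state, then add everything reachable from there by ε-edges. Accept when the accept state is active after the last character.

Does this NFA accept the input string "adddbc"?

Answer: REJECT

Trace:
S₀ = ε-closure({0}) = {0}
'a' @ 1: {1,2,3,4}  ✓accept
'd' @ 2: {}  — state set empty
rest 'ddbc' ignored (set empty)
end set {} — state 3 not in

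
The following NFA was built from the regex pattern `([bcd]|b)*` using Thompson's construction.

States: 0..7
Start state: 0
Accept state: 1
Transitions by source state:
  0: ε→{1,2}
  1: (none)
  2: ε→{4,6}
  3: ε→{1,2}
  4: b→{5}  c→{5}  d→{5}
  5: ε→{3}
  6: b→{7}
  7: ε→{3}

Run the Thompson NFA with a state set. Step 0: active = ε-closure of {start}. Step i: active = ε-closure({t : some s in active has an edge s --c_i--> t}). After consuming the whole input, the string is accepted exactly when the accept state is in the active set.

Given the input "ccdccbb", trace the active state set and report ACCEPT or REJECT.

start: ε-closure({0}) = {0,1,2,4,6}
'c' @ 1: {1,2,3,4,5,6}  (accept∈set)
'c' @ 2: {1,2,3,4,5,6}  (accept∈set)
'd' @ 3: {1,2,3,4,5,6}  (accept∈set)
'c' @ 4: {1,2,3,4,5,6}  (accept∈set)
'c' @ 5: {1,2,3,4,5,6}  (accept∈set)
'b' @ 6: {1,2,3,4,5,6,7}  (accept∈set)
'b' @ 7: {1,2,3,4,5,6,7}  (accept∈set)
final: {1,2,3,4,5,6,7}; accept 1 in set

Answer: ACCEPT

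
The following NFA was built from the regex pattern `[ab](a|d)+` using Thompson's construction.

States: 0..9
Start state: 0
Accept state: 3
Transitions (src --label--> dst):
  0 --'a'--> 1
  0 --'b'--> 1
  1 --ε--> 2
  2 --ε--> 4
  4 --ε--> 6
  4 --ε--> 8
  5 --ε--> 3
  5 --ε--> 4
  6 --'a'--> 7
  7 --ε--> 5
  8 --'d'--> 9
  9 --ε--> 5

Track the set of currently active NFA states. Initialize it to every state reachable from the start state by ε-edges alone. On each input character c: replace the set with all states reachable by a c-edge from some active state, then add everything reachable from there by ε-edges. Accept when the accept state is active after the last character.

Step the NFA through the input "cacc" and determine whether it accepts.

S₀ = ε-closure({0}) = {0}
'c' @ 1: {}  — dead — no transitions
rest 'acc' ignored (set empty)
after full input: {}  (accept=3 not in)

Answer: REJECT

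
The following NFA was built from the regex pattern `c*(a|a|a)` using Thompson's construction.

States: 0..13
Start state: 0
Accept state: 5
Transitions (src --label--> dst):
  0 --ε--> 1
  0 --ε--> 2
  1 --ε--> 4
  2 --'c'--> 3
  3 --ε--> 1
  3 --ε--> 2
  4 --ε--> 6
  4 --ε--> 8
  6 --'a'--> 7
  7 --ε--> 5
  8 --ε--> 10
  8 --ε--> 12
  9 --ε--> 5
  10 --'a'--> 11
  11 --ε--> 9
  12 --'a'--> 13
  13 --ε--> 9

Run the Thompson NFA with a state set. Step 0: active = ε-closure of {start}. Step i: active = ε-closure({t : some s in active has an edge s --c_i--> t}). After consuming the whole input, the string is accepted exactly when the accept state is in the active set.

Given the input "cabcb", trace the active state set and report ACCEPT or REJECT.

Answer: REJECT

Trace:
start: ε-closure({0}) = {0,1,2,4,6,8,10,12}
'c' @ 1: {1,2,3,4,6,8,10,12}
'a' @ 2: {5,7,9,11,13}  [accepting]
'b' @ 3: {}  — no active states
rest 'cb' ignored (set empty)
after full input: {}  (accept=5 not in)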